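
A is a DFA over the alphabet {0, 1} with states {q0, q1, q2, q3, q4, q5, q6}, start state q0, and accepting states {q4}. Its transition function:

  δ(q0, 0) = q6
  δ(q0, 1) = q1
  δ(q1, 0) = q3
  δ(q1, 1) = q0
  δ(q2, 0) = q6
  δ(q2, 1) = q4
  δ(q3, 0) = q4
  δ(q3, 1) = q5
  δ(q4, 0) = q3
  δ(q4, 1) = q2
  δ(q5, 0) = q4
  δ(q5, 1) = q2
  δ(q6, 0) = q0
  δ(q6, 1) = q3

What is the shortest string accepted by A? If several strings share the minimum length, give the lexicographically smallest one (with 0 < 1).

010

A breadth-first search from q0 reaches an accepting state first via the path q0 → q6 → q3 → q4 on input 010.
No string of length < 3 is accepted (BFS exhausts all shorter strings without reaching an accepting state), and 010 is the lexicographically least accepting string of length 3.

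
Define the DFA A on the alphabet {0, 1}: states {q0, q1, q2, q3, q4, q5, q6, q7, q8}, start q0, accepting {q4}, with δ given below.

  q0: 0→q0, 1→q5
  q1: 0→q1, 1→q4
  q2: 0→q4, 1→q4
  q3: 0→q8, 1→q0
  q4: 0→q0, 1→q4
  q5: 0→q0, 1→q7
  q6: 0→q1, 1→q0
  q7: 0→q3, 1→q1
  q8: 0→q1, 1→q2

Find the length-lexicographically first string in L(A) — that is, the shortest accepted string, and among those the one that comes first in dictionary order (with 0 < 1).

1111

A breadth-first search from q0 reaches an accepting state first via the path q0 → q5 → q7 → q1 → q4 on input 1111.
No string of length < 4 is accepted (BFS exhausts all shorter strings without reaching an accepting state), and 1111 is the lexicographically least accepting string of length 4.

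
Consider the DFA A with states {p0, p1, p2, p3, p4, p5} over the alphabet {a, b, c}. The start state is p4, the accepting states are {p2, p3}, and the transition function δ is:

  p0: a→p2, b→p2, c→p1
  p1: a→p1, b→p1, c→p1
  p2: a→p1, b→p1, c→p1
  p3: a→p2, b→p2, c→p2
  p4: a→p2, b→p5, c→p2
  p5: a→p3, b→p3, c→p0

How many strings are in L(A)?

The useful subgraph on states {p0, p2, p3, p4, p5} is acyclic, so L(A) is finite; the longest accepting path visits 4 useful states, giving maximum string length 3.
Counting accepting paths from p4 by length: 2 of length 1, 2 of length 2, 8 of length 3. Total 12.

12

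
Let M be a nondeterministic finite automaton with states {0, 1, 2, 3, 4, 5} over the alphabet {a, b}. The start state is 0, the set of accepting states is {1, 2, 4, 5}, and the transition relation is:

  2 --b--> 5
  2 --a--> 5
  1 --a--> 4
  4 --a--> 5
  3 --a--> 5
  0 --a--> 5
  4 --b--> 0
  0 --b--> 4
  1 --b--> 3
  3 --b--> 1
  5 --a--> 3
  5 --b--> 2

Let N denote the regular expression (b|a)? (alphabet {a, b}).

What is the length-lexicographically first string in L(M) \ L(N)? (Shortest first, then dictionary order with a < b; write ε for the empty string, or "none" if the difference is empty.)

ab

The string ab is accepted by M but not by N.
No shorter string lies in the difference, and ab is the lexicographically first length-2 string in L(M) \ L(N).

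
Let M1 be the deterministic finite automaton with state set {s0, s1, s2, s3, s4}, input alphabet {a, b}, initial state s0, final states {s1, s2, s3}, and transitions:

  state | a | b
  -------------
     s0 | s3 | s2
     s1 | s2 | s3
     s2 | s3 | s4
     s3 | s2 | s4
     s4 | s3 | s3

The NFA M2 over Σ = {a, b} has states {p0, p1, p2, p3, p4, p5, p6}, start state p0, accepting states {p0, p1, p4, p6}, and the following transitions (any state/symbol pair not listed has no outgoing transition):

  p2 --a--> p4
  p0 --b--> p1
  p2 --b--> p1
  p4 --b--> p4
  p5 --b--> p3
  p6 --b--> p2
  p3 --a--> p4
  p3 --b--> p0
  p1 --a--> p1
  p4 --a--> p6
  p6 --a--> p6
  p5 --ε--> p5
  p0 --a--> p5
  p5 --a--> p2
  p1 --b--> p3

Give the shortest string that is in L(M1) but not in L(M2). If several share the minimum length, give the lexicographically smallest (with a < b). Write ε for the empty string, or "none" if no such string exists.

a

The string a is accepted by M1 but not by M2.
No shorter string lies in the difference, and a is the lexicographically first length-1 string in L(M1) \ L(M2).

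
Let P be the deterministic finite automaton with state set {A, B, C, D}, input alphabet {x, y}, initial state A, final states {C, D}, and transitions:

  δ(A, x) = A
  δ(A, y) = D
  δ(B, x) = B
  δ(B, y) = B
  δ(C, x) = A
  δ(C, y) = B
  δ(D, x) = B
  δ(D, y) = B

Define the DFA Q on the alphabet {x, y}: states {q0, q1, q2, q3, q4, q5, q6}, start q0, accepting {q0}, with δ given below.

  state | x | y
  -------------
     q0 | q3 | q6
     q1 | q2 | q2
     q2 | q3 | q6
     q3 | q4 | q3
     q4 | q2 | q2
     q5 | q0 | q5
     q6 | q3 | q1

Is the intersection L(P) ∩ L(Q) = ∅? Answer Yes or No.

Exploring the product automaton P × Q from the start pair (A, q0), following both machines on each input symbol, reaches 12 state pairs: (A, q0), (A, q3), (D, q6), (A, q4), (D, q3), (B, q3), (B, q1), (A, q2), (D, q2), (B, q4), (B, q2), (B, q6).
P accepts in {C, D} and Q accepts in {q0}; no reachable pair has both components accepting, so no string drives both machines to acceptance simultaneously and L(P) ∩ L(Q) = ∅.
So no string is accepted by both, and the intersection is empty.

Yes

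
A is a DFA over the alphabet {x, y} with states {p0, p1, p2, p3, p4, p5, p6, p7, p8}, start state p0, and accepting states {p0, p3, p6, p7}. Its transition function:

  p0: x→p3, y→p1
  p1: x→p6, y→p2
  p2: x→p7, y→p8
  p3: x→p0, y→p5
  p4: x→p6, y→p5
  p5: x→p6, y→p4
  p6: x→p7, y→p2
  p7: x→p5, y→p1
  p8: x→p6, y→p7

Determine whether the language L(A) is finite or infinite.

infinite

State p2 is reachable from the start and can reach an accepting state, and it lies on the cycle p2 → p8 → p6 → p2.
Traversing that cycle any number of times yields accepted strings of unbounded length, so the language is infinite.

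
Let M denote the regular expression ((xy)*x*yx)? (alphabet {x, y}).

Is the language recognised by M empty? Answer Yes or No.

No

The empty string ε matches the expression, so it belongs to L(M).
Since L(M) contains at least one string, it is not empty.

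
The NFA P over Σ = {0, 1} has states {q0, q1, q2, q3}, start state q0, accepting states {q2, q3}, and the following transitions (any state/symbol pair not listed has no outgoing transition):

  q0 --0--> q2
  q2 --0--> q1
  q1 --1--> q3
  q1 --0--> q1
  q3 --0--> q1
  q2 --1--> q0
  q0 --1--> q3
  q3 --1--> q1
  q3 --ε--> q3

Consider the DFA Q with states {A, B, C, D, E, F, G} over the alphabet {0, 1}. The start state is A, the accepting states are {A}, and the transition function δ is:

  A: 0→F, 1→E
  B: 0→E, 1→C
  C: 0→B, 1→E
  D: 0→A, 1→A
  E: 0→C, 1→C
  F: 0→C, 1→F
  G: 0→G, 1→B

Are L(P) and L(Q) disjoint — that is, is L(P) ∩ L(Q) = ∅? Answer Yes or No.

Exploring the product automaton P × Q from the start pair (q0, A), following both machines on each input symbol, reaches 12 state pairs: (q0, A), (q2, F), (q3, E), (q1, C), (q0, F), (q1, B), (q2, C), (q3, F), (q1, E), (q3, C), (q0, E), (q1, F).
P accepts in {q2, q3} and Q accepts in {A}; no reachable pair has both components accepting, so no string drives both machines to acceptance simultaneously and L(P) ∩ L(Q) = ∅.
So no string is accepted by both, and the intersection is empty.

Yes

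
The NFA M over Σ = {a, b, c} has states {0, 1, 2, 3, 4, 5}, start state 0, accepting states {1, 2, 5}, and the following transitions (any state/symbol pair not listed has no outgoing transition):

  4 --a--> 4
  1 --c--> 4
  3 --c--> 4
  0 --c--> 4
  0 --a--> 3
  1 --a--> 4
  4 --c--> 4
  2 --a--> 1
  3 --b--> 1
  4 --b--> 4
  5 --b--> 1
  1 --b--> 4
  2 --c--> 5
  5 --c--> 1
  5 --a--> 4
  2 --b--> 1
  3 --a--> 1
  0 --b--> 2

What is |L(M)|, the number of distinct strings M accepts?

The useful subgraph on states {0, 1, 2, 3, 5} is acyclic, so L(M) is finite; the longest accepting path visits 4 useful states, giving maximum string length 3.
Counting accepting paths from 0 by length: 1 of length 1, 5 of length 2, 2 of length 3. Total 8.

8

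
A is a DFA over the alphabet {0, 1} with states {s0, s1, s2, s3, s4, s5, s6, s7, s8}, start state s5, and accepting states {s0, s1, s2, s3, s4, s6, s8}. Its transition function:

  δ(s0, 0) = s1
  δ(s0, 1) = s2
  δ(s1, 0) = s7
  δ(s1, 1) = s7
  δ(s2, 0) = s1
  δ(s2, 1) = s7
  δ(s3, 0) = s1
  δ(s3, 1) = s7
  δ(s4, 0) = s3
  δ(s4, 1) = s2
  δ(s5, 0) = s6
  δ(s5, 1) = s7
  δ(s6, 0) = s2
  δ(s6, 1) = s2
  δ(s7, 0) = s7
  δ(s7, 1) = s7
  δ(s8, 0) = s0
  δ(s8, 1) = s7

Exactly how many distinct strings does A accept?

The useful subgraph on states {s1, s2, s5, s6} is acyclic, so L(A) is finite; the longest accepting path visits 4 useful states, giving maximum string length 3.
Counting accepting paths from s5 by length: 1 of length 1, 2 of length 2, 2 of length 3. Total 5.

5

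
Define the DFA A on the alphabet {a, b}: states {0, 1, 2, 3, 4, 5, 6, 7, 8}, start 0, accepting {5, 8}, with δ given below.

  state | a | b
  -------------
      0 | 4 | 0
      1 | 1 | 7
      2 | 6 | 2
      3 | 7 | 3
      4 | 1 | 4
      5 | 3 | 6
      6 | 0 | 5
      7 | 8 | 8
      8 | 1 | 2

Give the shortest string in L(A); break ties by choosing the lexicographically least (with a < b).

A breadth-first search from 0 reaches an accepting state first via the path 0 → 4 → 1 → 7 → 8 on input aaba.
No string of length < 4 is accepted (BFS exhausts all shorter strings without reaching an accepting state), and aaba is the lexicographically least accepting string of length 4.

aaba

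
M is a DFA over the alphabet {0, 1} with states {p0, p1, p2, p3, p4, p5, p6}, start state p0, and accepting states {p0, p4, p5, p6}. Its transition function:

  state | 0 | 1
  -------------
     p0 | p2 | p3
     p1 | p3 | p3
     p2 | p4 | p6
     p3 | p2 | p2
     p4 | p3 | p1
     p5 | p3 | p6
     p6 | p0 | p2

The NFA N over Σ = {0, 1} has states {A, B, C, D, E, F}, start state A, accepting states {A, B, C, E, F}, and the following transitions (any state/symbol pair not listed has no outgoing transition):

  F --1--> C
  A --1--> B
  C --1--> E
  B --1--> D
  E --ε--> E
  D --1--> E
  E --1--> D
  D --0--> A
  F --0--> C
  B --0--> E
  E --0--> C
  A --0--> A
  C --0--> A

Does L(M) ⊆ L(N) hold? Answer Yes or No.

The string 101 is in L(M) but not in L(N).
So L(M) ⊄ L(N).

No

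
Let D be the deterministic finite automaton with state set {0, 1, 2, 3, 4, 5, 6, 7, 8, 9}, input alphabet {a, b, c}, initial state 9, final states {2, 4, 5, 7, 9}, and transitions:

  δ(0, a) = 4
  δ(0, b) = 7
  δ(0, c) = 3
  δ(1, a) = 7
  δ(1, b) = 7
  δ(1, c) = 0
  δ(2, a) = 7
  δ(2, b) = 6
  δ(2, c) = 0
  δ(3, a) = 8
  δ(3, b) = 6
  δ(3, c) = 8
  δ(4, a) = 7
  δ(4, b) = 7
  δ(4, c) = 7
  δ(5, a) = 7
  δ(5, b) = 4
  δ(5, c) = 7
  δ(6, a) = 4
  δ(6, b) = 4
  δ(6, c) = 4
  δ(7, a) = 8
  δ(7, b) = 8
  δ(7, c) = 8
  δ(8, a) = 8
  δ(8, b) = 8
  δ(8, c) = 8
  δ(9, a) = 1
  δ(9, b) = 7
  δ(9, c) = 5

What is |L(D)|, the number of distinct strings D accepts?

The useful subgraph on states {0, 1, 3, 4, 5, 6, 7, 9} is acyclic, so L(D) is finite; the longest accepting path visits 7 useful states, giving maximum string length 6.
Counting accepting paths from 9 by length: 1 of length 0, 2 of length 1, 5 of length 2, 5 of length 3, 3 of length 4, 3 of length 5, 9 of length 6. Total 28.

28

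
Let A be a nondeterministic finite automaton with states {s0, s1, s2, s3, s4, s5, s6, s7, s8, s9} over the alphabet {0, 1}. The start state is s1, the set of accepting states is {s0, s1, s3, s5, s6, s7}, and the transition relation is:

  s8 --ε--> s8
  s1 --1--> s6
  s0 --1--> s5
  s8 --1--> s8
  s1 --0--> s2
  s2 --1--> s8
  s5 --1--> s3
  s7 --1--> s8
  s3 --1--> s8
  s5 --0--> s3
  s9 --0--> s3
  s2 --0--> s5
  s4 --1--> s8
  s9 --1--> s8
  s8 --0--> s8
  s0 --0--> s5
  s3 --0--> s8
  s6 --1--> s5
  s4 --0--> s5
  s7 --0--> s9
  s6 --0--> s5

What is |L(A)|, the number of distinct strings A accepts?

11

The useful subgraph on states {s1, s2, s3, s5, s6} is acyclic, so L(A) is finite; the longest accepting path visits 4 useful states, giving maximum string length 3.
Counting accepting paths from s1 by length: 1 of length 0, 1 of length 1, 3 of length 2, 6 of length 3. Total 11.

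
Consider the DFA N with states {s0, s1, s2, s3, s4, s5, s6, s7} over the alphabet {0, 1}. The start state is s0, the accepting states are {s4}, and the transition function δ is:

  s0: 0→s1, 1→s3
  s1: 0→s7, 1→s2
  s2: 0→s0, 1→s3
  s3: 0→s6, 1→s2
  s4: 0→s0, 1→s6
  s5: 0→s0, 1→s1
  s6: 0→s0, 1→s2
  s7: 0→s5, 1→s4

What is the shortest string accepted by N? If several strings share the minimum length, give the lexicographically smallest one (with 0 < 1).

001

A breadth-first search from s0 reaches an accepting state first via the path s0 → s1 → s7 → s4 on input 001.
No string of length < 3 is accepted (BFS exhausts all shorter strings without reaching an accepting state), and 001 is the lexicographically least accepting string of length 3.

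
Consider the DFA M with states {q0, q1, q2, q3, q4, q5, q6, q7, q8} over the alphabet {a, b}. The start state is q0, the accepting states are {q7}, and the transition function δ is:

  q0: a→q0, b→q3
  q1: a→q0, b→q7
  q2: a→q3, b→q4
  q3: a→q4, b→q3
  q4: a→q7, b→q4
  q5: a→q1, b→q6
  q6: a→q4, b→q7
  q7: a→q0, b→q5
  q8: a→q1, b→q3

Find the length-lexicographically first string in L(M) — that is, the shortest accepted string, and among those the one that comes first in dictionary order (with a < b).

A breadth-first search from q0 reaches an accepting state first via the path q0 → q3 → q4 → q7 on input baa.
No string of length < 3 is accepted (BFS exhausts all shorter strings without reaching an accepting state), and baa is the lexicographically least accepting string of length 3.

baa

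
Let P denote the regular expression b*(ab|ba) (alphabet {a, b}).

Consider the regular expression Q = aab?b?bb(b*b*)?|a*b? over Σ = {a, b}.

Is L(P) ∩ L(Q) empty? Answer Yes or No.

No

The string ab is accepted by both P and Q.
Hence L(P) ∩ L(Q) ≠ ∅.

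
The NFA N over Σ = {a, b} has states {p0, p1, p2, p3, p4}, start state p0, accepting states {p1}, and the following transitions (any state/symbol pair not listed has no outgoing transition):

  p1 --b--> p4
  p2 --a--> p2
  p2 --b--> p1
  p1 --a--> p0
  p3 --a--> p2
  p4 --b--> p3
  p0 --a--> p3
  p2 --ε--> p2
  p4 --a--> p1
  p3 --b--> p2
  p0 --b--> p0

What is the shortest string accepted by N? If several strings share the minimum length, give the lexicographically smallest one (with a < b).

A breadth-first search from p0 reaches an accepting state first via the path p0 → p3 → p2 → p1 on input aab.
No string of length < 3 is accepted (BFS exhausts all shorter strings without reaching an accepting state), and aab is the lexicographically least accepting string of length 3.

aab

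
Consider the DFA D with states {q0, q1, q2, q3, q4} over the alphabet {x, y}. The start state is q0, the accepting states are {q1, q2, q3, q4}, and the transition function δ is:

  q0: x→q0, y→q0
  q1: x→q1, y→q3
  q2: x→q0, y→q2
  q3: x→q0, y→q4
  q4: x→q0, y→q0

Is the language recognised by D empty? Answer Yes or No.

The states reachable from the start state are {q0}.
None of the accepting states {q1, q2, q3, q4} is reachable, so no string is accepted and L(D) = ∅.

Yes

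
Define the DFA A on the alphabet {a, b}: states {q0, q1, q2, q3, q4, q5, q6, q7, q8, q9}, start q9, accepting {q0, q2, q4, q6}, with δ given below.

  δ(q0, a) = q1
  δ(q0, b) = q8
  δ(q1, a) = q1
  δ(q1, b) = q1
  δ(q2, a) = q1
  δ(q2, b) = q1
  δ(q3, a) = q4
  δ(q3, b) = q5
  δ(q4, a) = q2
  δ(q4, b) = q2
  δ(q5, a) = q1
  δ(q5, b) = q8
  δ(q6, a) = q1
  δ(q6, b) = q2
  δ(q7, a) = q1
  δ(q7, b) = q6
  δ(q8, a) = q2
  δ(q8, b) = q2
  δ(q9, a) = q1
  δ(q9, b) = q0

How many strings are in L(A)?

3

The useful subgraph on states {q0, q2, q8, q9} is acyclic, so L(A) is finite; the longest accepting path visits 4 useful states, giving maximum string length 3.
Counting accepting paths from q9 by length: 1 of length 1, 2 of length 3. Total 3.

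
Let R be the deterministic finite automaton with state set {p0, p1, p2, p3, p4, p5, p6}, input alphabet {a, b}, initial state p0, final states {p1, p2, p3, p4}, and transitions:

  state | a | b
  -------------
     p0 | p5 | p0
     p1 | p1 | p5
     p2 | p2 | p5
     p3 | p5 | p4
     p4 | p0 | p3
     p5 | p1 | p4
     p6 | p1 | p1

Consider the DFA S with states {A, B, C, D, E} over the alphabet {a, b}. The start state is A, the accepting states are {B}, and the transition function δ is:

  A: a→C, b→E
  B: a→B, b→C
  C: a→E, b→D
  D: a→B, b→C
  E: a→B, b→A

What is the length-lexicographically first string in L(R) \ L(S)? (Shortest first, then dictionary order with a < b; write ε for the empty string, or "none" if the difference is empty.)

aa

The string aa is accepted by R but not by S.
No shorter string lies in the difference, and aa is the lexicographically first length-2 string in L(R) \ L(S).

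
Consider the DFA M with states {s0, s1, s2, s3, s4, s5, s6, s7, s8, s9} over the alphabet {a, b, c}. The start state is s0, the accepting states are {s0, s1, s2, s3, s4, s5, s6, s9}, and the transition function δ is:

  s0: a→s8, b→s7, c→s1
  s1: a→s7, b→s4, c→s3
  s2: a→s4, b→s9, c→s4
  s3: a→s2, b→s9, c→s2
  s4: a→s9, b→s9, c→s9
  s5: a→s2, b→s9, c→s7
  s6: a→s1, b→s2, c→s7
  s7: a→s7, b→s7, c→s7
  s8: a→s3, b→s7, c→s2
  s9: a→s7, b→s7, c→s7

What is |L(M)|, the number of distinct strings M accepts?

The useful subgraph on states {s0, s1, s2, s3, s4, s8, s9} is acyclic, so L(M) is finite; the longest accepting path visits 6 useful states, giving maximum string length 5.
Counting accepting paths from s0 by length: 1 of length 0, 1 of length 1, 4 of length 2, 12 of length 3, 18 of length 4, 24 of length 5. Total 60.

60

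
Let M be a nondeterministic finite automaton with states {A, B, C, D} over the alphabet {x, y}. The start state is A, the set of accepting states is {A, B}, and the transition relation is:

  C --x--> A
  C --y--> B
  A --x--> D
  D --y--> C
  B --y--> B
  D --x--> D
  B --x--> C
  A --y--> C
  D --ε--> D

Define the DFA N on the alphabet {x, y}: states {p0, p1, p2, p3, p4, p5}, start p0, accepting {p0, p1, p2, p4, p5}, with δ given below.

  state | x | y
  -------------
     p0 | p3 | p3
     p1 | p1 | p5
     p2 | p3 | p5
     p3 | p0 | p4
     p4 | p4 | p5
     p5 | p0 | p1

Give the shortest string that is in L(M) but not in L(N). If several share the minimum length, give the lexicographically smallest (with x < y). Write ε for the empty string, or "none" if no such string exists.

xyyxx

The string xyyxx is accepted by M but not by N.
No shorter string lies in the difference, and xyyxx is the lexicographically first length-5 string in L(M) \ L(N).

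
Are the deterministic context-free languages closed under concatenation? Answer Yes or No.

No

Take L₁ = {ε, c} (finite, hence regular and DCFL) and L₂ = {c aⁿbⁿ : n≥0} ∪ {cc aⁿb²ⁿ : n≥0} (a DCFL: the number of leading c's tells the DPDA whether to pop one stack symbol per b or per two b's). Then L₁L₂ ∩ cca⁺b* = {cc aⁿbⁿ : n≥1} ∪ {cc aⁿb²ⁿ : n≥1}. If L₁L₂ were a DCFL, so would be this intersection with a regular set, and a DPDA for it started from its configuration after reading cc would accept {aⁿbⁿ : n≥1} ∪ {aⁿb²ⁿ : n≥1}, which no deterministic PDA accepts (a DPDA for it would have a single run on aⁿb²ⁿ, accepting after the prefix aⁿbⁿ and accepting again after n more b's; an ordinary PDA that simulates it on a's and b's and, at any moment when it is accepting, may switch to reading only a fresh letter d while feeding each d to the simulation as a b, would accept aⁱbʲdᵏ (k≥1) exactly when both aⁱbʲ and aⁱbʲ⁺ᵏ are in the language, i.e. its language intersected with the regular set a*b*d⁺ would be exactly {aⁿbⁿdⁿ : n≥1} — impossible, since context-free languages are closed under intersection with regular sets and {aⁿbⁿdⁿ} is not context-free). Hence L₁L₂ is not a DCFL.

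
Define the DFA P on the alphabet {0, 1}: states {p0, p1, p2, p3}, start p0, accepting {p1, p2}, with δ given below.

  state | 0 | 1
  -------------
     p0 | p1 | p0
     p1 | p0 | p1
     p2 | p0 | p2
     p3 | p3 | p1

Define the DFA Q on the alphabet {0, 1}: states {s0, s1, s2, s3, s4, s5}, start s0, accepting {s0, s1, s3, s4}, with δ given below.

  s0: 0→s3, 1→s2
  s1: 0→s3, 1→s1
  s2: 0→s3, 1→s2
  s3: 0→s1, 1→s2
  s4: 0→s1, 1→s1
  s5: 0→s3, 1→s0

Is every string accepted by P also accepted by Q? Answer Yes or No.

No

The string 01 is in L(P) but not in L(Q).
So L(P) ⊄ L(Q).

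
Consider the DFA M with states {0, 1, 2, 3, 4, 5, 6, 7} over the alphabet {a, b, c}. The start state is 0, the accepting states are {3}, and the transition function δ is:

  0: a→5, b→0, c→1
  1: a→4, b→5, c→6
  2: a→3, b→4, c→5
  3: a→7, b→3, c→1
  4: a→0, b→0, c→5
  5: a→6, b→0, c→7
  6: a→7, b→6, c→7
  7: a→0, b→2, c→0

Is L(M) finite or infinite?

State 0 is reachable from the start and can reach an accepting state, and it lies on the cycle 0 → 0.
Traversing that cycle any number of times yields accepted strings of unbounded length, so the language is infinite.

infinite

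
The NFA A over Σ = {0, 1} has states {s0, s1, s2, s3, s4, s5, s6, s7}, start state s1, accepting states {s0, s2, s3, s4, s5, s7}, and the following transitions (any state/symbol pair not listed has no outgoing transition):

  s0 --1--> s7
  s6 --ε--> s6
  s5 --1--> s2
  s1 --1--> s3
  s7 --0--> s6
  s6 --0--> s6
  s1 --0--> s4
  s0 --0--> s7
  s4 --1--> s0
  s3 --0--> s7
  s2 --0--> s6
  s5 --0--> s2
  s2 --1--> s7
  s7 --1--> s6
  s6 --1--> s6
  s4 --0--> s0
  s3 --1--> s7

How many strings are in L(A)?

The useful subgraph on states {s0, s1, s3, s4, s7} is acyclic, so L(A) is finite; the longest accepting path visits 4 useful states, giving maximum string length 3.
Counting accepting paths from s1 by length: 2 of length 1, 4 of length 2, 4 of length 3. Total 10.

10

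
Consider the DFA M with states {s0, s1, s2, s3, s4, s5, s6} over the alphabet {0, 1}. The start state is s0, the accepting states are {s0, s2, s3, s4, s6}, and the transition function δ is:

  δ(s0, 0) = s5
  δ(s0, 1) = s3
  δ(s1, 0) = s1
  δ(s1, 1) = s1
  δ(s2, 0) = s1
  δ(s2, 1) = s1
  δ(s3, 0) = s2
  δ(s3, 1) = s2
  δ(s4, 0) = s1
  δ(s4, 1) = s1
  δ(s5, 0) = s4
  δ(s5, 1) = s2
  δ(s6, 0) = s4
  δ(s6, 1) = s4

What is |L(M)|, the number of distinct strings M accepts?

6

The useful subgraph on states {s0, s2, s3, s4, s5} is acyclic, so L(M) is finite; the longest accepting path visits 3 useful states, giving maximum string length 2.
Counting accepting paths from s0 by length: 1 of length 0, 1 of length 1, 4 of length 2. Total 6.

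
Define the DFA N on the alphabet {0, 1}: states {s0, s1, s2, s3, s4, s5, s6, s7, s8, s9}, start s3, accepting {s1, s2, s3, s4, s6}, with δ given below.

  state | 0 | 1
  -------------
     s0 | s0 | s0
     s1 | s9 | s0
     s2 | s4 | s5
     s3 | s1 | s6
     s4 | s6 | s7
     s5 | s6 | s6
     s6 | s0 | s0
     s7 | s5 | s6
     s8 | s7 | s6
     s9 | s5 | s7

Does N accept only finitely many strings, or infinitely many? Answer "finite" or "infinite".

finite

The useful states (reachable from s3 and able to reach an accepting state) are {s1, s3, s5, s6, s7, s9}.
Restricted to these states the transition graph has no cycle, so every accepting path has bounded length and L is finite.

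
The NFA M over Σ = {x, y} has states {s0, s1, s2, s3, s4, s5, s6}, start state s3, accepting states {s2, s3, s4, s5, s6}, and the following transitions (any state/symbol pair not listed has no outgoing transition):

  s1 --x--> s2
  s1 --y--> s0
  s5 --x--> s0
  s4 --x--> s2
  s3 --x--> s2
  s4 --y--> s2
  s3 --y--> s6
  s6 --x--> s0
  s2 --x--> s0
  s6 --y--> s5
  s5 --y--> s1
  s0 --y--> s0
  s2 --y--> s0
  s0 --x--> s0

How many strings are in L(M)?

5

The useful subgraph on states {s1, s2, s3, s5, s6} is acyclic, so L(M) is finite; the longest accepting path visits 5 useful states, giving maximum string length 4.
Counting accepting paths from s3 by length: 1 of length 0, 2 of length 1, 1 of length 2, 1 of length 4. Total 5.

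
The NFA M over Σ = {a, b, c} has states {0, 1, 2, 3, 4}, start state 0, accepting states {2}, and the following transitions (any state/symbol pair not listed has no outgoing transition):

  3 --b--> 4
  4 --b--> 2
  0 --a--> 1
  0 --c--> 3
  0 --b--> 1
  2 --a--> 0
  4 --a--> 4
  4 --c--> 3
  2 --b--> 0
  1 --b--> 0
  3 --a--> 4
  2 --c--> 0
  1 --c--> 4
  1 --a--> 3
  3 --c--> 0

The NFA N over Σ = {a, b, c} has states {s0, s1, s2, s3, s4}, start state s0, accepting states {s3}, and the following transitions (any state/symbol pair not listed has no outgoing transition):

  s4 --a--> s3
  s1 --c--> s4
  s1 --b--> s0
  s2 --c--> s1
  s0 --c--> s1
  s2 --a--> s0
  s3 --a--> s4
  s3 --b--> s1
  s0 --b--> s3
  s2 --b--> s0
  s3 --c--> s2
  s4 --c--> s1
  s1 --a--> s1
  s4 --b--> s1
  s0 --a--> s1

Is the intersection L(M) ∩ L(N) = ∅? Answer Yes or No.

The string cbb is accepted by both M and N.
Hence L(M) ∩ L(N) ≠ ∅.

No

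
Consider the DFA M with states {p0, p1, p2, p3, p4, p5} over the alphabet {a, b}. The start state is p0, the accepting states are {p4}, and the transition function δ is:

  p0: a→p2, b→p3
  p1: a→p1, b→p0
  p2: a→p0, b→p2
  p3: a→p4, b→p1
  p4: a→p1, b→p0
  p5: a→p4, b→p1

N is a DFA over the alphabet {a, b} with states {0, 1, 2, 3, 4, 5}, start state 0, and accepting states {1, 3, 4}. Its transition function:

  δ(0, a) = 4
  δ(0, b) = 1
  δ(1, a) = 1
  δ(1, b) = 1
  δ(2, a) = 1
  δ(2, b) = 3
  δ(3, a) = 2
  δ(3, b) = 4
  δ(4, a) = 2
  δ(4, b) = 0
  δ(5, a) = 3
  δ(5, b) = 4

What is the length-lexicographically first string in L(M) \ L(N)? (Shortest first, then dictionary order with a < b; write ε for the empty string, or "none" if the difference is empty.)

The string aaba is accepted by M but not by N.
No shorter string lies in the difference, and aaba is the lexicographically first length-4 string in L(M) \ L(N).

aaba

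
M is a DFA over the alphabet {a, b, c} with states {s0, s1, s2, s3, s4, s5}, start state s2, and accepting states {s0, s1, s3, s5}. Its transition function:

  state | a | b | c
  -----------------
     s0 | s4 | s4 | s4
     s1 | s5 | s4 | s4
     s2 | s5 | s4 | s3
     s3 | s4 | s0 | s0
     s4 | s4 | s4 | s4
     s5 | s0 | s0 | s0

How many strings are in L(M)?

The useful subgraph on states {s0, s2, s3, s5} is acyclic, so L(M) is finite; the longest accepting path visits 3 useful states, giving maximum string length 2.
Counting accepting paths from s2 by length: 2 of length 1, 5 of length 2. Total 7.

7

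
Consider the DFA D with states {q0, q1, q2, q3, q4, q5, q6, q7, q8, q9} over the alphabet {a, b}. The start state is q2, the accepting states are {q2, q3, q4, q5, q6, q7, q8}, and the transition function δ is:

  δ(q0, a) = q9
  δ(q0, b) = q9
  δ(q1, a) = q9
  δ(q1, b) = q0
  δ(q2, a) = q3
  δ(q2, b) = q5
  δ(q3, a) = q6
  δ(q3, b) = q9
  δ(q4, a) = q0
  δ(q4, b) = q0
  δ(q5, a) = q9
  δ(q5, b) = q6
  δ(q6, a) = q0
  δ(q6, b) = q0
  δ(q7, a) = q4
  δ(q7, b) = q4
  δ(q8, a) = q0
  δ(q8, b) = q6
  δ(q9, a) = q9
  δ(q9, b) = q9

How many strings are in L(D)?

5

The useful subgraph on states {q2, q3, q5, q6} is acyclic, so L(D) is finite; the longest accepting path visits 3 useful states, giving maximum string length 2.
Counting accepting paths from q2 by length: 1 of length 0, 2 of length 1, 2 of length 2. Total 5.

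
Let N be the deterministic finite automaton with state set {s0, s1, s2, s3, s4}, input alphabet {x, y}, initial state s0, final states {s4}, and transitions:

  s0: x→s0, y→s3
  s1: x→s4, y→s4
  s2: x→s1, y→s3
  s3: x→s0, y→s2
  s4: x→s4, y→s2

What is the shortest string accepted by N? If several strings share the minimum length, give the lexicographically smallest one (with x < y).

A breadth-first search from s0 reaches an accepting state first via the path s0 → s3 → s2 → s1 → s4 on input yyxx.
No string of length < 4 is accepted (BFS exhausts all shorter strings without reaching an accepting state), and yyxx is the lexicographically least accepting string of length 4.

yyxx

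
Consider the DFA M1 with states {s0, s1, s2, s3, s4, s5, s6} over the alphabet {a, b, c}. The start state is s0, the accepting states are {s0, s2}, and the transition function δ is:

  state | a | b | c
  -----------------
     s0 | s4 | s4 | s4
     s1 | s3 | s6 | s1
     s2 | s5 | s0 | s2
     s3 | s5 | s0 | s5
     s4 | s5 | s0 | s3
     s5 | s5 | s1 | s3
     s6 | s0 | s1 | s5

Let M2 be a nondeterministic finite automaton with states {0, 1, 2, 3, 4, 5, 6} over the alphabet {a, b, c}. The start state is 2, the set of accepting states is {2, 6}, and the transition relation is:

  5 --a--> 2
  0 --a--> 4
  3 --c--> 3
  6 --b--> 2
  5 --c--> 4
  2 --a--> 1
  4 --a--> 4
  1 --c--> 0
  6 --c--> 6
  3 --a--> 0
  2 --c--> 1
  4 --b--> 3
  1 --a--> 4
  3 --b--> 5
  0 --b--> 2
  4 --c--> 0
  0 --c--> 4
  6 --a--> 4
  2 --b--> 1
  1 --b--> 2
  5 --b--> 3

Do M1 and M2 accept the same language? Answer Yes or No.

Exploring the product automaton M1 × M2 from the start pair (s0, 2), following both machines on each input symbol, reaches 6 state pairs: (s0, 2), (s4, 1), (s5, 4), (s3, 0), (s1, 3), (s6, 5).
M1 accepts in {s0, s2} and M2 accepts in {2, 6}. In every reachable pair the two components are either both accepting — (s0, 2) — or both non-accepting, so no string is accepted by exactly one of the machines: L(M1) \ L(M2) and L(M2) \ L(M1) are both empty.
Hence every string is accepted by M1 iff it is accepted by M2, and the two languages coincide.

Yes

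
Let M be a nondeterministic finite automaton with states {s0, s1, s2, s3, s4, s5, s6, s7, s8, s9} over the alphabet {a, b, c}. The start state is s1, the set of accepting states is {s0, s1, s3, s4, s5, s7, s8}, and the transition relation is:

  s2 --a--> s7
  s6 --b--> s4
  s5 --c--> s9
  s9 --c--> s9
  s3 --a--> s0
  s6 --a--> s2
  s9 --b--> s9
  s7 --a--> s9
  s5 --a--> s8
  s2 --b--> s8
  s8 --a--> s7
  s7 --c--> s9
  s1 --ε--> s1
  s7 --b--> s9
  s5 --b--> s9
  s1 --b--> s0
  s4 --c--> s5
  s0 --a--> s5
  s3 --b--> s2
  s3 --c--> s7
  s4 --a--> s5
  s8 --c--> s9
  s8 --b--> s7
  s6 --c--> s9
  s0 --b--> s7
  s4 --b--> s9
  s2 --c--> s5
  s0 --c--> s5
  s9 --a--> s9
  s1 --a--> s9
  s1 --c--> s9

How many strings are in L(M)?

The useful subgraph on states {s0, s1, s5, s7, s8} is acyclic, so L(M) is finite; the longest accepting path visits 5 useful states, giving maximum string length 4.
Counting accepting paths from s1 by length: 1 of length 0, 1 of length 1, 3 of length 2, 2 of length 3, 4 of length 4. Total 11.

11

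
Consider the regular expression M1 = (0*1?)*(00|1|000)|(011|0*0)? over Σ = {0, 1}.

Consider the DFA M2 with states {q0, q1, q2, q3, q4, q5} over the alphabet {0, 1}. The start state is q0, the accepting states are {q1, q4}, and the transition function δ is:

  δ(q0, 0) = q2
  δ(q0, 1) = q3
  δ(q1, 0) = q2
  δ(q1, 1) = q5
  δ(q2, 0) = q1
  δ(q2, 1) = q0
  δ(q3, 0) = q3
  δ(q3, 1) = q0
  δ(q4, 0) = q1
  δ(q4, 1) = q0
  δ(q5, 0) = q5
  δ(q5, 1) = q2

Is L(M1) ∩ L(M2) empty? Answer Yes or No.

The string 00 is accepted by both M1 and M2.
Hence L(M1) ∩ L(M2) ≠ ∅.

No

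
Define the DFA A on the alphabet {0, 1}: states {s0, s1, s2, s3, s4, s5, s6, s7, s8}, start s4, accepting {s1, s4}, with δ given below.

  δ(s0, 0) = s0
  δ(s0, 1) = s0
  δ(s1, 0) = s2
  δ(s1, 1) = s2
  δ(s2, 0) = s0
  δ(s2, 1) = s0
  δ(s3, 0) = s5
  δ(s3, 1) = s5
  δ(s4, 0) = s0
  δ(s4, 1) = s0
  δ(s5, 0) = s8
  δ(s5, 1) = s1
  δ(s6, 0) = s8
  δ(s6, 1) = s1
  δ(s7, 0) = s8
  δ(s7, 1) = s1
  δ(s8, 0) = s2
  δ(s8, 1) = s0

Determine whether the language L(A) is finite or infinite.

finite

The useful states (reachable from s4 and able to reach an accepting state) are {s4}.
Restricted to these states the transition graph has no cycle, so every accepting path has bounded length and L is finite.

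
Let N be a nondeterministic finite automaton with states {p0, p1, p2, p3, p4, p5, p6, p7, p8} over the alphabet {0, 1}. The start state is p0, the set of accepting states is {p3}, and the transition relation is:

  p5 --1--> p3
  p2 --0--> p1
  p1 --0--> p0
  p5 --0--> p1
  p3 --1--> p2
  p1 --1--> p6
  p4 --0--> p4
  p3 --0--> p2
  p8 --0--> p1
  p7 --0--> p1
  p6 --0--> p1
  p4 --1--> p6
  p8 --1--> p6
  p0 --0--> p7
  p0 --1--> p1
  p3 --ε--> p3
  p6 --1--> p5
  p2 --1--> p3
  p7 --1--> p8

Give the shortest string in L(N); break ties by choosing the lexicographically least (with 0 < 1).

1111

A breadth-first search from p0 reaches an accepting state first via the path p0 → p1 → p6 → p5 → p3 on input 1111.
No string of length < 4 is accepted (BFS exhausts all shorter strings without reaching an accepting state), and 1111 is the lexicographically least accepting string of length 4.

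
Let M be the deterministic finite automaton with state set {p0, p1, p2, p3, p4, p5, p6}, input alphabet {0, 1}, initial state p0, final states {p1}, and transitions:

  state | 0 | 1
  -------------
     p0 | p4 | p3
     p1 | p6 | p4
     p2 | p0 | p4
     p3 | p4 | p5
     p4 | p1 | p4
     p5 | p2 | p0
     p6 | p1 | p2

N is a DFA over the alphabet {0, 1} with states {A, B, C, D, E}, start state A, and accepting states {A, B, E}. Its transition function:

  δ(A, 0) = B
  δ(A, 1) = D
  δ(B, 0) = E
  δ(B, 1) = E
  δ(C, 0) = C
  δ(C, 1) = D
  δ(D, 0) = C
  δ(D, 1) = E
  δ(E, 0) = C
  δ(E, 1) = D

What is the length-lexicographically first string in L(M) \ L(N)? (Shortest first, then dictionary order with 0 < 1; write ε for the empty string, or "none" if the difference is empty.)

010

The string 010 is accepted by M but not by N.
No shorter string lies in the difference, and 010 is the lexicographically first length-3 string in L(M) \ L(N).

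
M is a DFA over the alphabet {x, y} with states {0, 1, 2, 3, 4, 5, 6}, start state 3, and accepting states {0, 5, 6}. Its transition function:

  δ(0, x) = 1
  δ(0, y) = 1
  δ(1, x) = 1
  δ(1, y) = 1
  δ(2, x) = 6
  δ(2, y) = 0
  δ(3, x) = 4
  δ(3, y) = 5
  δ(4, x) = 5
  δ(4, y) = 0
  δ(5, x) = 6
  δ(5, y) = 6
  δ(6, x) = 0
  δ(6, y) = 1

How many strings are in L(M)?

11

The useful subgraph on states {0, 3, 4, 5, 6} is acyclic, so L(M) is finite; the longest accepting path visits 5 useful states, giving maximum string length 4.
Counting accepting paths from 3 by length: 1 of length 1, 4 of length 2, 4 of length 3, 2 of length 4. Total 11.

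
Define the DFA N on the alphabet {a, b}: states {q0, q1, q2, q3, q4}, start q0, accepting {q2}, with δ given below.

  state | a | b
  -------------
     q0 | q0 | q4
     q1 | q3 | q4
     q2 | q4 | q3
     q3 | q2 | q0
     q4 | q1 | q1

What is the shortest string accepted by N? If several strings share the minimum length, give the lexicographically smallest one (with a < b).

A breadth-first search from q0 reaches an accepting state first via the path q0 → q4 → q1 → q3 → q2 on input baaa.
No string of length < 4 is accepted (BFS exhausts all shorter strings without reaching an accepting state), and baaa is the lexicographically least accepting string of length 4.

baaa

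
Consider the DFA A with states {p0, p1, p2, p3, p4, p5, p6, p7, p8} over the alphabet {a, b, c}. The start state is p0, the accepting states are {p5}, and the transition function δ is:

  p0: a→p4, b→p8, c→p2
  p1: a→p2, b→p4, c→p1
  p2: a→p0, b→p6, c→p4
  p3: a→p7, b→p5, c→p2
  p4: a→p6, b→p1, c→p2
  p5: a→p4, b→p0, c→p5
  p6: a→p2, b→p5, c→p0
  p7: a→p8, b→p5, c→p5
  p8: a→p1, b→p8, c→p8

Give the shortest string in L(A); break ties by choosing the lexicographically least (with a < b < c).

A breadth-first search from p0 reaches an accepting state first via the path p0 → p4 → p6 → p5 on input aab.
No string of length < 3 is accepted (BFS exhausts all shorter strings without reaching an accepting state), and aab is the lexicographically least accepting string of length 3.

aab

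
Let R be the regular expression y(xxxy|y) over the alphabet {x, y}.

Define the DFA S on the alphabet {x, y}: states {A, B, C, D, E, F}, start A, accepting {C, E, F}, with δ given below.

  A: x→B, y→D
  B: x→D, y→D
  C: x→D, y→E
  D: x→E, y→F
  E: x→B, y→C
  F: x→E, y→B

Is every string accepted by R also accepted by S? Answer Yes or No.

Yes

Converting the expression R to a DFA (subset construction, then merging equivalent states) gives the minimal DFA with states {r0, r1, r2, r3, r4, r5, r6}, start state r0, accepting states {r4} and transitions r0: x→r1, y→r2; r1: x→r1, y→r1; r2: x→r3, y→r4; r3: x→r5, y→r1; r4: x→r1, y→r1; r5: x→r6, y→r1; r6: x→r1, y→r4.
Exploring the product automaton R × S from the start pair (r0, A), following both machines on each input symbol, reaches 11 state pairs: (r0, A), (r1, B), (r2, D), (r1, D), (r3, E), (r4, F), (r1, E), (r1, F), (r5, B), (r1, C), (r6, D).
R accepts in {r4} and S accepts in {C, E, F}. The reachable pairs whose R-component is accepting are (r4, F); in each of them the S-component is accepting too, so the product for L(R) \ L(S) (R-component accepting, S-component rejecting) has no reachable accepting pair and the difference is empty.
Hence every string in L(R) is also in L(S).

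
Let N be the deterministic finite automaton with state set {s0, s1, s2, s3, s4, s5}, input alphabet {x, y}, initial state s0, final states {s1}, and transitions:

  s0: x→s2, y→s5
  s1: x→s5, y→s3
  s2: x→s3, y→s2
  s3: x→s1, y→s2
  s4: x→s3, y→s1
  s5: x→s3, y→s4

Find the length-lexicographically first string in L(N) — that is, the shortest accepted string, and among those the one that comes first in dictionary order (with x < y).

A breadth-first search from s0 reaches an accepting state first via the path s0 → s2 → s3 → s1 on input xxx.
No string of length < 3 is accepted (BFS exhausts all shorter strings without reaching an accepting state), and xxx is the lexicographically least accepting string of length 3.

xxx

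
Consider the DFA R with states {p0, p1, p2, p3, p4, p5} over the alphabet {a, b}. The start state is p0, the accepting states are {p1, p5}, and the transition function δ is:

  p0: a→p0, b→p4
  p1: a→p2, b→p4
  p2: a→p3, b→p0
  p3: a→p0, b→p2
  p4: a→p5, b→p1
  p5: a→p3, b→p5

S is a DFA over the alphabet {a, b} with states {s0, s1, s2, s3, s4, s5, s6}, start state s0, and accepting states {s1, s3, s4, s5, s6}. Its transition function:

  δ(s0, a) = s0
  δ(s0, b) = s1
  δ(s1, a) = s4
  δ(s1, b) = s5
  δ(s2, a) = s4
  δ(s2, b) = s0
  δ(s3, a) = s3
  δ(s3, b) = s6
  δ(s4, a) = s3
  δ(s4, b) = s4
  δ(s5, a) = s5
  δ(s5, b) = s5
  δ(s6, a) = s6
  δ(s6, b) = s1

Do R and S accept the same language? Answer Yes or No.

No

The string b is accepted by S but rejected by R.
So L(R) ≠ L(S).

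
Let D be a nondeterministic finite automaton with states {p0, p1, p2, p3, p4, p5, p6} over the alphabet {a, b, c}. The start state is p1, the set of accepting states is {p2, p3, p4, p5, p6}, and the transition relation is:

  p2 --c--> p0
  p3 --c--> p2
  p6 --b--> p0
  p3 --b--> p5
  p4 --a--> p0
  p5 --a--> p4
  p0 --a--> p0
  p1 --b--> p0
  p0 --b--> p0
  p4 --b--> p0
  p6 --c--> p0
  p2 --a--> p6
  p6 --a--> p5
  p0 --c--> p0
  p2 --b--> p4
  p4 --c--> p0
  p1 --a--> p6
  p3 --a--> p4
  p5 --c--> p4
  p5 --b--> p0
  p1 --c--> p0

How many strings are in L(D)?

The useful subgraph on states {p1, p4, p5, p6} is acyclic, so L(D) is finite; the longest accepting path visits 4 useful states, giving maximum string length 3.
Counting accepting paths from p1 by length: 1 of length 1, 1 of length 2, 2 of length 3. Total 4.

4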